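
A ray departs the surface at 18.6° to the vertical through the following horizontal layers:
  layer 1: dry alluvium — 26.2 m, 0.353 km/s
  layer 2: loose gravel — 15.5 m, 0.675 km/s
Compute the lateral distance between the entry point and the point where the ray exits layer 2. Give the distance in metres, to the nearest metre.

Ray parameter p = sin 18.6° / 0.353 km/s = 9.0357e-01 s/km.
Layer 1: θ = 18.60°; offset = 26.2·tan 18.60° = 8.817 m.
Layer 2: sin θ = p·0.675 = 0.6099 → θ = 37.58°; offset = 15.5·tan 37.58° = 11.929 m.
Total horizontal offset = 20.746 m.

21 m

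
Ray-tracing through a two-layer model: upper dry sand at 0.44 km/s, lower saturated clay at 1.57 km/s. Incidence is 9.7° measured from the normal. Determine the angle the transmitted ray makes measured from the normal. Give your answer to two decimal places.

36.96°

Snell's law: sin θ₂ = (V₂/V₁)·sin θ₁ = (1.57/0.44)·sin 9.7° = 0.6012.
θ₂ = sin⁻¹(0.6012) = 36.96° (from vertical).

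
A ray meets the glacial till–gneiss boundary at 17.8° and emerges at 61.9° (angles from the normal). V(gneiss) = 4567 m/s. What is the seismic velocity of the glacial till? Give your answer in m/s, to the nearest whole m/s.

Snell's law: sin 17.8°/V₁ = sin 61.9°/V₂.
V₁ = V₂·sin 17.8°/sin 61.9° = 4567 × 0.3465 = 1582.66 m/s.

1583 m/s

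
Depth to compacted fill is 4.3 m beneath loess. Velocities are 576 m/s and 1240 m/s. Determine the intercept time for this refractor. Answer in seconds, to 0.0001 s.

θ_c = arcsin(V₁/V₂) = arcsin(576/1240) = 27.68°; cos θ_c = 0.8856.
tᵢ = 2h·cos θ_c / V₁ = 2·4.3·0.8856 / 576 = 0.01322 s.

0.0132 s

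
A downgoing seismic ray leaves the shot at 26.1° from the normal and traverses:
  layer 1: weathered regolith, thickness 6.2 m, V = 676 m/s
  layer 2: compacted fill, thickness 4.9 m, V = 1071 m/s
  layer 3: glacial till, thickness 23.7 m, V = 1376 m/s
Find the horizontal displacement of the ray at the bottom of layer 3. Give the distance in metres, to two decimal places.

Apply Snell's law at each interface; in layer i the horizontal offset is hᵢ·tan θᵢ.
Layer 1: θ = 26.10°; offset = 6.2·tan 26.10° = 3.0373 m.
Layer 2: sin θ = 1071·sin 26.1°/676 = 0.6970, θ = 44.19°; offset = 4.9·tan 44.19° = 4.7629 m.
Layer 3: sin θ = 1376·sin 26.1°/676 = 0.8955, θ = 63.57°; offset = 23.7·tan 63.57° = 47.6857 m.
Total horizontal offset = 55.4859 m.

55.49 m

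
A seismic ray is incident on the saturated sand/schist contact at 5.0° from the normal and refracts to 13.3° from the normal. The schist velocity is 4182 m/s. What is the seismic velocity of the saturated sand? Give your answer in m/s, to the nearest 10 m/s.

sin 5.0° = 0.0872; sin 13.3° = 0.2300.
V₁ = V₂·(sin θ₁/sin θ₂) = 4182·(0.0872/0.2300) = 1584.38 m/s.

1580 m/s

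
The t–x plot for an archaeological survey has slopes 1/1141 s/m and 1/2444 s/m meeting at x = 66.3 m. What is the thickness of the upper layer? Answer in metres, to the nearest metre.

20 m

x_cross = 2h·√((V₂+V₁)/(V₂−V₁)) → h = x_cross / (2·√((V₂+V₁)/(V₂−V₁))).
√((V₂+V₁)/(V₂−V₁)) = √((2444+1141)/(2444−1141)) = 1.6587.
h = 66.3 / (2·1.6587) = 19.99 m.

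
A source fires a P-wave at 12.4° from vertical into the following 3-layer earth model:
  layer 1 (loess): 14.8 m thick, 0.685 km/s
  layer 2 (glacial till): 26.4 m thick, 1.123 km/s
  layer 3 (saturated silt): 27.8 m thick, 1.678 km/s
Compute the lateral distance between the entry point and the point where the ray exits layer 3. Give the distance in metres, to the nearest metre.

Apply Snell's law at each interface; in layer i the horizontal offset is hᵢ·tan θᵢ.
Layer 1: θ = 12.40°; offset = 14.8·tan 12.40° = 3.254 m.
Layer 2: sin θ = 1.123·sin 12.4°/0.685 = 0.3520, θ = 20.61°; offset = 26.4·tan 20.61° = 9.930 m.
Layer 3: sin θ = 1.678·sin 12.4°/0.685 = 0.5260, θ = 31.74°; offset = 27.8·tan 31.74° = 17.195 m.
Total horizontal offset = 30.378 m.

30 m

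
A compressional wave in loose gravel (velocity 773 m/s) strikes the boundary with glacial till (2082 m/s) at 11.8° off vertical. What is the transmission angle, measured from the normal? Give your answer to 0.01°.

33.42°

Snell's law: sin θ₂ = (V₂/V₁)·sin θ₁ = (2082/773)·sin 11.8° = 0.5508.
θ₂ = arcsin 0.5508 = 33.42° from the normal.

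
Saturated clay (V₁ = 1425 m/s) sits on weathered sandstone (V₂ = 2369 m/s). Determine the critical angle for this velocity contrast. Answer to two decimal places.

36.98°

At critical incidence the refracted ray runs along the interface (θ₂ = 90°), so sin θ_c = V₁/V₂.
θ_c = arcsin(1425/2369) = arcsin 0.6015 = 36.98°.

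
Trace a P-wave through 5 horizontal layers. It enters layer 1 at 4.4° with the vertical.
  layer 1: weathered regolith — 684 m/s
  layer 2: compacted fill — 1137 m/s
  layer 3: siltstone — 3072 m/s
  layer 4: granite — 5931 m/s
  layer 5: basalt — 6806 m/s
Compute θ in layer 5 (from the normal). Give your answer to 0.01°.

49.76°

Snell's law across each interface conserves sin θ / V, so sin θ_5 = V_5·sin θ₁/V₁.
sin θ_5 = 6806 × sin 4.4° / 684 = 0.7634.
θ_5 = 49.76° from the vertical.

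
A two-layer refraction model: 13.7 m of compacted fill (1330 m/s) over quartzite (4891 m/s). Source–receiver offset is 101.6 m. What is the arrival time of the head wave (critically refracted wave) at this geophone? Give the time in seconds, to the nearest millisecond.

0.041 s

θ_c = arcsin(V₁/V₂) = arcsin(1330/4891) = 15.78°, cos θ_c = 0.9623.
Intercept time tᵢ = 2h cos θ_c / V₁ = 2·13.7·0.9623/1330 = 0.01983 s.
t = x/V₂ + tᵢ = 101.6/4891 + 0.01983 = 0.04060 s.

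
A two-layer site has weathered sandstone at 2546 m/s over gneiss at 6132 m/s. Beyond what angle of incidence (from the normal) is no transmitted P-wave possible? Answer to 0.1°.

24.5°

At critical incidence the refracted ray runs along the interface (θ₂ = 90°), so sin θ_c = V₁/V₂.
θ_c = arcsin(2546/6132) = arcsin 0.4152 = 24.53°.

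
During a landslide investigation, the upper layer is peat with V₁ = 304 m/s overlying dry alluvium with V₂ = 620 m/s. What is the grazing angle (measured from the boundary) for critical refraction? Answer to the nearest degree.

At critical incidence the refracted ray runs along the interface (θ₂ = 90°), so sin θ_c = V₁/V₂.
θ_c = arcsin(304/620) = arcsin 0.4903 = 29.36°.
Measured from the interface: 90° − 29.36° = 60.64°.

61°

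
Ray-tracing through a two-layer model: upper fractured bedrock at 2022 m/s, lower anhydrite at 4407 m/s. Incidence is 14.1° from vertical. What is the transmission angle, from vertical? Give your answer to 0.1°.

32.1°

Snell's law: sin θ₂ = (V₂/V₁)·sin θ₁ = (4407/2022)·sin 14.1° = 0.5310.
θ₂ = sin⁻¹(0.5310) = 32.07° (from vertical).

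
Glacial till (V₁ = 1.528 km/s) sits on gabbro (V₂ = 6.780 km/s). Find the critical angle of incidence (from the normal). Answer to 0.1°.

At critical incidence the refracted ray runs along the interface (θ₂ = 90°), so sin θ_c = V₁/V₂.
θ_c = arcsin(1.528/6.780) = arcsin 0.2254 = 13.02°.

13.0°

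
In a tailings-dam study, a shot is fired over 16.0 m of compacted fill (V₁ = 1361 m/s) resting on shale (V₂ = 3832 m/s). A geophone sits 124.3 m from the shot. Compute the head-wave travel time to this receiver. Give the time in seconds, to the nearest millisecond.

θ_c = arcsin(V₁/V₂) = arcsin(1361/3832) = 20.80°, cos θ_c = 0.9348.
Intercept time tᵢ = 2h cos θ_c / V₁ = 2·16.0·0.9348/1361 = 0.02198 s.
t = x/V₂ + tᵢ = 124.3/3832 + 0.02198 = 0.05442 s.

0.054 s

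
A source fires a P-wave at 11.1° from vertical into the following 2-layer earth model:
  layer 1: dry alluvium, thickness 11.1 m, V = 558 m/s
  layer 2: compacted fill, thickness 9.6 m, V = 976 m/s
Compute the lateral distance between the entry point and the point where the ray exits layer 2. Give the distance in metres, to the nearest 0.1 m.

5.6 m

Apply Snell's law at each interface; in layer i the horizontal offset is hᵢ·tan θᵢ.
Layer 1: θ = 11.10°; offset = 11.1·tan 11.10° = 2.178 m.
Layer 2: sin θ = 976·sin 11.1°/558 = 0.3367, θ = 19.68°; offset = 9.6·tan 19.68° = 3.433 m.
Σ offsets = 5.611 m.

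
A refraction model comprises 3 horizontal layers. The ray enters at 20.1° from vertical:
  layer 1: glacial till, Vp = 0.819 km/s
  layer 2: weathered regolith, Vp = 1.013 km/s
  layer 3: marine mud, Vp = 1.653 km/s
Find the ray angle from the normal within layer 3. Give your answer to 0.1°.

43.9°

Ray parameter p = sin 20.1° / 0.819 = 4.1961e-01 s/km.
sin θ_3 = p·V_3 = 4.1961e-01 × 1.653 = 0.6936.
θ_3 = arcsin 0.6936 = 43.92°.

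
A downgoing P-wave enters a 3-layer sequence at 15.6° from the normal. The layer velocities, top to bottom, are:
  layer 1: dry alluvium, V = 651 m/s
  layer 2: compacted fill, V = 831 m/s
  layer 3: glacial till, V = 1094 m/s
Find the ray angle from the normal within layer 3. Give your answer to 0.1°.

26.9°

Ray parameter p = sin 15.6° / 651 = 4.1309e-04 s/m.
sin θ_3 = p·V_3 = 4.1309e-04 × 1094 = 0.4519.
θ_3 = 26.87° from the vertical.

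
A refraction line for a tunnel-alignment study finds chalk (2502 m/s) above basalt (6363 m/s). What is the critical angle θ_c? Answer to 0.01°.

23.15°

Critical incidence: sin θ_c = V₁/V₂ = 2502/6363 = 0.3932.
θ_c = arcsin 0.3932 = 23.15°.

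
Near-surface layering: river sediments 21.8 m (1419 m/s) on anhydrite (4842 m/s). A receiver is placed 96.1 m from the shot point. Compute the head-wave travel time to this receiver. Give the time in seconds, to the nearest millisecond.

0.049 s

θ_c = arcsin(V₁/V₂) = arcsin(1419/4842) = 17.04°, cos θ_c = 0.9561.
Intercept time tᵢ = 2h cos θ_c / V₁ = 2·21.8·0.9561/1419 = 0.02938 s.
t = x/V₂ + tᵢ = 96.1/4842 + 0.02938 = 0.04922 s.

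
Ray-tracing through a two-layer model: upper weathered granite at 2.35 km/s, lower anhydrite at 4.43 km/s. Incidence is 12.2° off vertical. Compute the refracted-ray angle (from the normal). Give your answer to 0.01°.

23.48°

sin θ₁/V₁ = sin θ₂/V₂ ⇒ sin θ₂ = 4.43·sin 12.2°/2.35 = 4.43·0.2113/2.35 = 0.3984.
θ₂ = sin⁻¹(0.3984) = 23.48° (from vertical).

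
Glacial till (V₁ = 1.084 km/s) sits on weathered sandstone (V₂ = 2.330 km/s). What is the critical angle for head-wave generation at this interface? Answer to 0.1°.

27.7°

Critical incidence: sin θ_c = V₁/V₂ = 1.084/2.330 = 0.4652.
θ_c = arcsin 0.4652 = 27.73°.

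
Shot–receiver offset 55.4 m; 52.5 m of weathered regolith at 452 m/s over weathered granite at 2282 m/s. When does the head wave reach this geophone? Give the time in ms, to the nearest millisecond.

t = x/V₂ + 2h·√(V₂²−V₁²)/(V₁V₂).
√(V₂²−V₁²) = √(2282²−452²) = 2236.8 m/s; delay term = 2·52.5·2236.8/(452·2282) = 0.22770 s.
t = 55.4/2282 + 0.22770 = 0.25198 s.

252 ms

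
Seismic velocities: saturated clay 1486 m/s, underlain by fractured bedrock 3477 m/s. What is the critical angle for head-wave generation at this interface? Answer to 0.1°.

25.3°

At critical incidence the refracted ray runs along the interface (θ₂ = 90°), so sin θ_c = V₁/V₂.
θ_c = arcsin(1486/3477) = arcsin 0.4274 = 25.30°.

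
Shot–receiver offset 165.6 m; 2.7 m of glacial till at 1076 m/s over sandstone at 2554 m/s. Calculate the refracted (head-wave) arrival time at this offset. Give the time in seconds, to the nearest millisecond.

t = x/V₂ + 2h·√(V₂²−V₁²)/(V₁V₂).
√(V₂²−V₁²) = √(2554²−1076²) = 2316.3 m/s; delay term = 2·2.7·2316.3/(1076·2554) = 0.00455 s.
t = 165.6/2554 + 0.00455 = 0.06939 s.

0.069 s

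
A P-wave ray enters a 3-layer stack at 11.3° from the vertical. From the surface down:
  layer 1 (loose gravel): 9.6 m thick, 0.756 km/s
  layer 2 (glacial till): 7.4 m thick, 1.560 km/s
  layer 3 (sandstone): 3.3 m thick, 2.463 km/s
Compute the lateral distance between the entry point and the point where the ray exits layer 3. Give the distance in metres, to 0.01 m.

Ray parameter p = sin 11.3° / 0.756 km/s = 2.5919e-01 s/km.
Layer 1: θ = 11.30°; offset = 9.6·tan 11.30° = 1.9183 m.
Layer 2: sin θ = p·1.560 = 0.4043 → θ = 23.85°; offset = 7.4·tan 23.85° = 3.2714 m.
Layer 3: sin θ = p·2.463 = 0.6384 → θ = 39.67°; offset = 3.3·tan 39.67° = 2.7369 m.
Total horizontal offset = 7.9266 m.

7.93 m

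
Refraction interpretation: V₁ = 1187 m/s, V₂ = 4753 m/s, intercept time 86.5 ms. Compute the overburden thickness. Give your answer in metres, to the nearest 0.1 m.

53.0 m

θ_c = arcsin(1187/4753) = 14.46°; cos θ_c = 0.9683.
tᵢ = 2h cos θ_c/V₁ ⇒ h = tᵢ·V₁/(2 cos θ_c) = 0.0865·1187/(2·0.9683) = 53.02 m.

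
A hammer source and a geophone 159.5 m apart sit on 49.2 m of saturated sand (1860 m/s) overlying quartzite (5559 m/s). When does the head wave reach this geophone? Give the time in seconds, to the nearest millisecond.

0.079 s

t = x/V₂ + 2h·√(V₂²−V₁²)/(V₁V₂).
√(V₂²−V₁²) = √(5559²−1860²) = 5238.6 m/s; delay term = 2·49.2·5238.6/(1860·5559) = 0.04985 s.
t = 159.5/5559 + 0.04985 = 0.07855 s.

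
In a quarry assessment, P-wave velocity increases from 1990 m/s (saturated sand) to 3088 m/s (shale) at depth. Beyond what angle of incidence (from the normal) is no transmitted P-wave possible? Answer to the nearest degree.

At critical incidence the refracted ray runs along the interface (θ₂ = 90°), so sin θ_c = V₁/V₂.
θ_c = arcsin(1990/3088) = arcsin 0.6444 = 40.12°.

40°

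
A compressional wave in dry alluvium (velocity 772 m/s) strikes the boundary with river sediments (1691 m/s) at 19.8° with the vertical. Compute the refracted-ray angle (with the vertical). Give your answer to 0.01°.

47.90°

sin θ₁/V₁ = sin θ₂/V₂ ⇒ sin θ₂ = 1691·sin 19.8°/772 = 1691·0.3387/772 = 0.7420.
θ₂ = arcsin 0.7420 = 47.90° from the normal.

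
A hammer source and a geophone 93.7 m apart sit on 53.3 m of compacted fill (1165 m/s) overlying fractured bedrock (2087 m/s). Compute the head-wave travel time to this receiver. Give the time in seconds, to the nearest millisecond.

0.121 s

θ_c = arcsin(V₁/V₂) = arcsin(1165/2087) = 33.93°, cos θ_c = 0.8297.
Intercept time tᵢ = 2h cos θ_c / V₁ = 2·53.3·0.8297/1165 = 0.07592 s.
t = x/V₂ + tᵢ = 93.7/2087 + 0.07592 = 0.12082 s.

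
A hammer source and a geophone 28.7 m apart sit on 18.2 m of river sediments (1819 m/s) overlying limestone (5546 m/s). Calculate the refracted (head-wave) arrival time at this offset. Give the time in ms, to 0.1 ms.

24.1 ms

t = x/V₂ + 2h·√(V₂²−V₁²)/(V₁V₂).
√(V₂²−V₁²) = √(5546²−1819²) = 5239.2 m/s; delay term = 2·18.2·5239.2/(1819·5546) = 0.01890 s.
t = 28.7/5546 + 0.01890 = 0.02408 s.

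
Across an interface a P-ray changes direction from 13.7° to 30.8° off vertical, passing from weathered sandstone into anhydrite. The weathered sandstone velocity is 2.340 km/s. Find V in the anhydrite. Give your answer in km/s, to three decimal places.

5.059 km/s

Snell's law: sin 13.7°/V₁ = sin 30.8°/V₂.
V₂ = V₁·sin 30.8°/sin 13.7° = 2.340 × 2.1620 = 5.059 km/s.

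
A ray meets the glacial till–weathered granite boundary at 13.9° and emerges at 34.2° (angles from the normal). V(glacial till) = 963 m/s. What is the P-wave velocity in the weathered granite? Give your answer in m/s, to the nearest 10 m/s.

Snell's law: sin 13.9°/V₁ = sin 34.2°/V₂.
V₂ = V₁·sin 34.2°/sin 13.9° = 963 × 2.3398 = 2253.22 m/s.

2250 m/s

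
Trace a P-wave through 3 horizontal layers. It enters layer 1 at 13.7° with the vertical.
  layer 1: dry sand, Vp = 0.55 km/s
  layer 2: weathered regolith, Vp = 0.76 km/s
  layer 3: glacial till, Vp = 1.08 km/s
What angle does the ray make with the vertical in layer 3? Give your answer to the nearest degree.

Snell's law across each interface conserves sin θ / V, so sin θ_3 = V_3·sin θ₁/V₁.
sin θ_3 = 1.08 × sin 13.7° / 0.55 = 0.4651.
θ_3 = 27.71° from the vertical.

28°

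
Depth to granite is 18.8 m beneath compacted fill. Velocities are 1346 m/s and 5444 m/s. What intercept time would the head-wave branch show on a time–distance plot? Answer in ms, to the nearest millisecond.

θ_c = arcsin(V₁/V₂) = arcsin(1346/5444) = 14.31°; cos θ_c = 0.9690.
tᵢ = 2h·cos θ_c / V₁ = 2·18.8·0.9690 / 1346 = 0.02707 s.

27 ms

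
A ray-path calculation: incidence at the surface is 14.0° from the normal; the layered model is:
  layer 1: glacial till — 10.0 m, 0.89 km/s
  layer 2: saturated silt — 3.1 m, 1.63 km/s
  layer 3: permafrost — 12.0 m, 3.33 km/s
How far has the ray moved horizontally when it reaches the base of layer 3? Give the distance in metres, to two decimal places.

p = sin θ₁/V₁ = sin 14.0°/0.89 = 2.7182e-01 s/km is conserved through the stack.
Layer 1: θ = 14.00°; offset = 10.0·tan 14.00° = 2.4933 m.
Layer 2: sin θ = p·1.63 = 0.4431 → θ = 26.30°; offset = 3.1·tan 26.30° = 1.5321 m.
Layer 3: sin θ = p·3.33 = 0.9052 → θ = 64.85°; offset = 12.0·tan 64.85° = 25.5545 m.
Summing the layer offsets gives 29.5799 m.

29.58 m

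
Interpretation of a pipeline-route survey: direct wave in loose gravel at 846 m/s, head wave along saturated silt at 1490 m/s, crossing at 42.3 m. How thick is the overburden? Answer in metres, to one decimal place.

x_cross = 2h·√((V₂+V₁)/(V₂−V₁)) → h = x_cross / (2·√((V₂+V₁)/(V₂−V₁))).
√((V₂+V₁)/(V₂−V₁)) = √((1490+846)/(1490−846)) = 1.9046.
h = 42.3 / (2·1.9046) = 11.10 m.

11.1 m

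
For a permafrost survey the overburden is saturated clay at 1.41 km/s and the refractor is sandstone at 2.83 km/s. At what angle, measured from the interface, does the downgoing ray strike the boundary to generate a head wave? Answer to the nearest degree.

At critical incidence the refracted ray runs along the interface (θ₂ = 90°), so sin θ_c = V₁/V₂.
θ_c = arcsin(1.41/2.83) = arcsin 0.4982 = 29.88°.
Measured from the interface: 90° − 29.88° = 60.12°.

60°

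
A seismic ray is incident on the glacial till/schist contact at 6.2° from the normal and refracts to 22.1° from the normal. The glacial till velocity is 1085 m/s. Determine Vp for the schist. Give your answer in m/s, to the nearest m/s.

Snell's law: sin 6.2°/V₁ = sin 22.1°/V₂.
V₂ = V₁·sin 22.1°/sin 6.2° = 1085 × 3.4836 = 3779.68 m/s.

3780 m/s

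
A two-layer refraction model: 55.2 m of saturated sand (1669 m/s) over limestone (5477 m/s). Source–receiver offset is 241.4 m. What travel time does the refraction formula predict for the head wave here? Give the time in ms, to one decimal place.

107.1 ms

t = x/V₂ + 2h·√(V₂²−V₁²)/(V₁V₂).
√(V₂²−V₁²) = √(5477²−1669²) = 5216.5 m/s; delay term = 2·55.2·5216.5/(1669·5477) = 0.06300 s.
t = 241.4/5477 + 0.06300 = 0.10708 s.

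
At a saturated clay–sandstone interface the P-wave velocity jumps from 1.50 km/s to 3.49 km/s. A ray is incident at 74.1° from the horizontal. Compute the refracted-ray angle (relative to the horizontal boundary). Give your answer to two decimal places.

Angle from the normal: 90° − 74.1° = 15.9°.
Snell's law: sin θ₂ = (V₂/V₁)·sin θ₁ = (3.49/1.50)·sin 15.9° = 0.6374.
θ₂ = arcsin 0.6374 = 39.60° from the normal.
From the interface: 90° − 39.60° = 50.40°.

50.40°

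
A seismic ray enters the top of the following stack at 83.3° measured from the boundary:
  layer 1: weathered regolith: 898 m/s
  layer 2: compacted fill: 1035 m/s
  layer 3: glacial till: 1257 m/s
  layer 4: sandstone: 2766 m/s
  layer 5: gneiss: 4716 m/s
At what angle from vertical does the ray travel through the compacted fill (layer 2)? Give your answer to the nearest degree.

From the normal: θ₁ = 90° − 83.3° = 6.7°.
Snell's law across each interface conserves sin θ / V, so sin θ_2 = V_2·sin θ₁/V₁.
sin θ_2 = 1035 × sin 6.7° / 898 = 0.1345.
θ_2 = 7.73° from the vertical.

8°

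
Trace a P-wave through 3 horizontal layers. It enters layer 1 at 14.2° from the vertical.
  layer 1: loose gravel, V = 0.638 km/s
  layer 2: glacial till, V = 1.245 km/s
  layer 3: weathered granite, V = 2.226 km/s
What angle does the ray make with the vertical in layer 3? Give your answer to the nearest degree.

59°

Ray parameter p = sin 14.2° / 0.638 = 3.8449e-01 s/km.
sin θ_3 = p·V_3 = 3.8449e-01 × 2.226 = 0.8559.
θ_3 = arcsin 0.8559 = 58.86°.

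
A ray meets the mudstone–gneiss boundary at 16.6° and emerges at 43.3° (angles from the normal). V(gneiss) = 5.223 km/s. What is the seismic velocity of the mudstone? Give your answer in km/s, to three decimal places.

sin 16.6° = 0.2857; sin 43.3° = 0.6858.
V₁ = V₂·(sin θ₁/sin θ₂) = 5.223·(0.2857/0.6858) = 2.176 km/s.

2.176 km/s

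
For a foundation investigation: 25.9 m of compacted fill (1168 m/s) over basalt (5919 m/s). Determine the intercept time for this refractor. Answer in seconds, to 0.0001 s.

0.0435 s

tᵢ = 2h·√(V₂²−V₁²)/(V₁V₂).
√(V₂²−V₁²) = √(5919²−1168²) = 5802.6 m/s.
tᵢ = 2·25.9·5802.6/(1168·5919) = 0.04348 s.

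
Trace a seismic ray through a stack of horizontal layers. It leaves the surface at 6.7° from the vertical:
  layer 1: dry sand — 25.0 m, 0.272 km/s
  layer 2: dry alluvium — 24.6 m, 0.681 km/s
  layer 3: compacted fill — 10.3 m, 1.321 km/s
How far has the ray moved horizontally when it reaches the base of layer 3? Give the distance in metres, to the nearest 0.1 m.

17.5 m

p = sin θ₁/V₁ = sin 6.7°/0.272 = 4.2894e-01 s/km is conserved through the stack.
Layer 1: θ = 6.70°; offset = 25.0·tan 6.70° = 2.937 m.
Layer 2: sin θ = p·0.681 = 0.2921 → θ = 16.98°; offset = 24.6·tan 16.98° = 7.513 m.
Layer 3: sin θ = p·1.321 = 0.5666 → θ = 34.52°; offset = 10.3·tan 34.52° = 7.083 m.
Total horizontal offset = 17.533 m.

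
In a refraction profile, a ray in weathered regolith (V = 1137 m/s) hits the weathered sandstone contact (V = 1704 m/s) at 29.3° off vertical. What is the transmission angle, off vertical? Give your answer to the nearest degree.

Snell's law: sin θ₂ = (V₂/V₁)·sin θ₁ = (1704/1137)·sin 29.3° = 0.7334.
θ₂ = sin⁻¹(0.7334) = 47.17° (from vertical).

47°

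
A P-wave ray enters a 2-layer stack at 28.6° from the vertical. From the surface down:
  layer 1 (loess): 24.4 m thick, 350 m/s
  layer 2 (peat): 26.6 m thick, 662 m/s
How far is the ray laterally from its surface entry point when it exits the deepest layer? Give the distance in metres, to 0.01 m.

Apply Snell's law at each interface; in layer i the horizontal offset is hᵢ·tan θᵢ.
Layer 1: θ = 28.60°; offset = 24.4·tan 28.60° = 13.3033 m.
Layer 2: sin θ = 662·sin 28.6°/350 = 0.9054, θ = 64.88°; offset = 26.6·tan 64.88° = 56.7302 m.
Summing the layer offsets gives 70.0335 m.

70.03 m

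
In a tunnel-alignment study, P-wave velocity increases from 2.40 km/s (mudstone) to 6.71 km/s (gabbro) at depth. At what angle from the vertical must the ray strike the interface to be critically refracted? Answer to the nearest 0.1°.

At critical incidence the refracted ray runs along the interface (θ₂ = 90°), so sin θ_c = V₁/V₂.
θ_c = arcsin(2.40/6.71) = arcsin 0.3577 = 20.96°.

21.0°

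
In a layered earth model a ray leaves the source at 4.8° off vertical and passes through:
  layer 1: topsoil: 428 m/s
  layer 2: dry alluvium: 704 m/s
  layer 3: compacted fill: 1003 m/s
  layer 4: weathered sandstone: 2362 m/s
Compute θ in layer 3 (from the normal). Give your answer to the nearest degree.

11°

Ray parameter p = sin 4.8° / 428 = 1.9551e-04 s/m.
sin θ_3 = p·V_3 = 1.9551e-04 × 1003 = 0.1961.
θ_3 = 11.31° from the vertical.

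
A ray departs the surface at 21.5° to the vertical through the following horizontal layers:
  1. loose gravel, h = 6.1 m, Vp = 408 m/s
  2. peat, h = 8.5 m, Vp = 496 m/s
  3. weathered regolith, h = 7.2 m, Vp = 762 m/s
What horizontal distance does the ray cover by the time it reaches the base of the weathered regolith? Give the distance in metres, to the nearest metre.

13 m

p = sin θ₁/V₁ = sin 21.5°/408 = 8.9829e-04 s/m is conserved through the stack.
Layer 1: θ = 21.50°; offset = 6.1·tan 21.50° = 2.403 m.
Layer 2: sin θ = p·496 = 0.4456 → θ = 26.46°; offset = 8.5·tan 26.46° = 4.230 m.
Layer 3: sin θ = p·762 = 0.6845 → θ = 43.20°; offset = 7.2·tan 43.20° = 6.760 m.
Σ offsets = 13.393 m.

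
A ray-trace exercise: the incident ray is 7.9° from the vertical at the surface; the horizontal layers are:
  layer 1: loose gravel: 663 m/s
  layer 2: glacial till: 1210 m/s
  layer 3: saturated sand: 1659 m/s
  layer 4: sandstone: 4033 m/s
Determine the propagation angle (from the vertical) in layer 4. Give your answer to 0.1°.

56.7°

Ray parameter p = sin 7.9° / 663 = 2.0731e-04 s/m.
sin θ_4 = p·V_4 = 2.0731e-04 × 4033 = 0.8361.
θ_4 = 56.73° from the vertical.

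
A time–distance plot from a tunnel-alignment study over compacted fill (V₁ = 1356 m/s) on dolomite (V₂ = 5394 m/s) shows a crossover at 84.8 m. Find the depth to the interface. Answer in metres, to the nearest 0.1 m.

h = (x_cross/2)·√((V₂−V₁)/(V₂+V₁)).
(V₂−V₁)/(V₂+V₁) = (5394−1356)/(5394+1356) = 0.5982; √ = 0.7734.
h = (84.8/2)·0.7734 = 32.79 m.

32.8 m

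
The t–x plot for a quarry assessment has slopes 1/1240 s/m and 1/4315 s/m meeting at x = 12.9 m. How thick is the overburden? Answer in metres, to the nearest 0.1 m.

4.8 m

h = (x_cross/2)·√((V₂−V₁)/(V₂+V₁)).
(V₂−V₁)/(V₂+V₁) = (4315−1240)/(4315+1240) = 0.5536; √ = 0.7440.
h = (12.9/2)·0.7440 = 4.80 m.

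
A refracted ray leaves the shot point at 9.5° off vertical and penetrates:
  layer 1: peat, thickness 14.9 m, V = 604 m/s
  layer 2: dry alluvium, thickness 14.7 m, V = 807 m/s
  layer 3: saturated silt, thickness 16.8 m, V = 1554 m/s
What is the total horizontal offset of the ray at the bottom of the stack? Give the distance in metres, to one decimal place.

13.7 m

p = sin θ₁/V₁ = sin 9.5°/604 = 2.7326e-04 s/m is conserved through the stack.
Layer 1: θ = 9.50°; offset = 14.9·tan 9.50° = 2.493 m.
Layer 2: sin θ = p·807 = 0.2205 → θ = 12.74°; offset = 14.7·tan 12.74° = 3.323 m.
Layer 3: sin θ = p·1554 = 0.4246 → θ = 25.13°; offset = 16.8·tan 25.13° = 7.880 m.
Total horizontal offset = 13.697 m.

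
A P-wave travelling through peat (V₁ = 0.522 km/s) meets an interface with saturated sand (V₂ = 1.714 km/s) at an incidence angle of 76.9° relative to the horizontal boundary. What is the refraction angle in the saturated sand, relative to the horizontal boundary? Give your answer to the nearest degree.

42°

Convert to the normal: θ₁ = 90° − 76.9° = 13.1°.
Snell's law: sin θ₂ = (V₂/V₁)·sin θ₁ = (1.714/0.522)·sin 13.1° = 0.7442.
θ₂ = arcsin 0.7442 = 48.09° from the normal.
From the interface: 90° − 48.09° = 41.91°.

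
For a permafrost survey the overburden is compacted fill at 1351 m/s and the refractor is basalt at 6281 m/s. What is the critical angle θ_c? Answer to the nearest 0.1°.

Critical incidence: sin θ_c = V₁/V₂ = 1351/6281 = 0.2151.
θ_c = arcsin 0.2151 = 12.42°.

12.4°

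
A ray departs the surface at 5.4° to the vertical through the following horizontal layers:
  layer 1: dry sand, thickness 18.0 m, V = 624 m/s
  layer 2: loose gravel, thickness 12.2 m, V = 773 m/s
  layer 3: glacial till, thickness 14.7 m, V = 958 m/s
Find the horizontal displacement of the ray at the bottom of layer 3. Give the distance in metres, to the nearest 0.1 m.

5.3 m

Apply Snell's law at each interface; in layer i the horizontal offset is hᵢ·tan θᵢ.
Layer 1: θ = 5.40°; offset = 18.0·tan 5.40° = 1.702 m.
Layer 2: sin θ = 773·sin 5.4°/624 = 0.1166, θ = 6.69°; offset = 12.2·tan 6.69° = 1.432 m.
Layer 3: sin θ = 958·sin 5.4°/624 = 0.1445, θ = 8.31°; offset = 14.7·tan 8.31° = 2.146 m.
Σ offsets = 5.280 m.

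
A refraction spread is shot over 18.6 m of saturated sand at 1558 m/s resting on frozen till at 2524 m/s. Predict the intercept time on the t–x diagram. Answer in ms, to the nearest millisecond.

19 ms

θ_c = arcsin(V₁/V₂) = arcsin(1558/2524) = 38.12°; cos θ_c = 0.7867.
tᵢ = 2h·cos θ_c / V₁ = 2·18.6·0.7867 / 1558 = 0.01878 s.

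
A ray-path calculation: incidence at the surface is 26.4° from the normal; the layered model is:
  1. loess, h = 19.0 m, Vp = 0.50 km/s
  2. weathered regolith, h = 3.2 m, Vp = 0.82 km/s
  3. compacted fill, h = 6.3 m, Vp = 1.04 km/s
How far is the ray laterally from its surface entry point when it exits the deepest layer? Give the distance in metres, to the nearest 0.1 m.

p = sin θ₁/V₁ = sin 26.4°/0.50 = 8.8927e-01 s/km is conserved through the stack.
Layer 1: θ = 26.40°; offset = 19.0·tan 26.40° = 9.432 m.
Layer 2: sin θ = p·0.82 = 0.7292 → θ = 46.82°; offset = 3.2·tan 46.82° = 3.410 m.
Layer 3: sin θ = p·1.04 = 0.9248 → θ = 67.64°; offset = 6.3·tan 67.64° = 15.319 m.
Σ offsets = 28.160 m.

28.2 m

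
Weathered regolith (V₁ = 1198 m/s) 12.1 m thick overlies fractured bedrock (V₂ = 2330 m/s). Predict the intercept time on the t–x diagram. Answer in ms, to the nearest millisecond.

θ_c = arcsin(V₁/V₂) = arcsin(1198/2330) = 30.94°; cos θ_c = 0.8577.
tᵢ = 2h·cos θ_c / V₁ = 2·12.1·0.8577 / 1198 = 0.01733 s.

17 ms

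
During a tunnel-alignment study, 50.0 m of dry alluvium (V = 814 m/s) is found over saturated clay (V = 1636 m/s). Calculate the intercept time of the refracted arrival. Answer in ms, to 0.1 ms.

106.6 ms

θ_c = arcsin(V₁/V₂) = arcsin(814/1636) = 29.84°; cos θ_c = 0.8674.
tᵢ = 2h·cos θ_c / V₁ = 2·50.0·0.8674 / 814 = 0.10656 s.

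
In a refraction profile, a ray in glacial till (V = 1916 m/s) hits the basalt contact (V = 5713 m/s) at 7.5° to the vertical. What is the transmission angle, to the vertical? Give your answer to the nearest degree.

Snell's law: sin θ₂ = (V₂/V₁)·sin θ₁ = (5713/1916)·sin 7.5° = 0.3892.
θ₂ = sin⁻¹(0.3892) = 22.90° (from vertical).

23°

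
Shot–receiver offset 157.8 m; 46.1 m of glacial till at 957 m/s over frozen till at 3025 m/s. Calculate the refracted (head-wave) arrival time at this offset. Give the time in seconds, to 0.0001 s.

θ_c = arcsin(V₁/V₂) = arcsin(957/3025) = 18.44°, cos θ_c = 0.9486.
Intercept time tᵢ = 2h cos θ_c / V₁ = 2·46.1·0.9486/957 = 0.09139 s.
t = x/V₂ + tᵢ = 157.8/3025 + 0.09139 = 0.14356 s.

0.1436 s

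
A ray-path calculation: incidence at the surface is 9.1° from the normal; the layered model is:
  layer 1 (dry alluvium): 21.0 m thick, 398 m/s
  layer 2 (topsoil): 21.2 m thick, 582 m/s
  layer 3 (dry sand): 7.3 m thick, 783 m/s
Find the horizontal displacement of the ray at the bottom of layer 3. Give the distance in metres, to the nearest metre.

Apply Snell's law at each interface; in layer i the horizontal offset is hᵢ·tan θᵢ.
Layer 1: θ = 9.10°; offset = 21.0·tan 9.10° = 3.364 m.
Layer 2: sin θ = 582·sin 9.1°/398 = 0.2313, θ = 13.37°; offset = 21.2·tan 13.37° = 5.040 m.
Layer 3: sin θ = 783·sin 9.1°/398 = 0.3112, θ = 18.13°; offset = 7.3·tan 18.13° = 2.390 m.
Σ offsets = 10.793 m.

11 m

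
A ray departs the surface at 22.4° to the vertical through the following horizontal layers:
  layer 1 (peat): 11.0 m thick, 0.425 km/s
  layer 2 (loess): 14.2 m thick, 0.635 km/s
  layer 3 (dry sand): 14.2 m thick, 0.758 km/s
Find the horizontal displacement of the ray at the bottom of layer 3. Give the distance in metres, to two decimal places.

Ray parameter p = sin 22.4° / 0.425 km/s = 8.9664e-01 s/km.
Layer 1: θ = 22.40°; offset = 11.0·tan 22.40° = 4.5339 m.
Layer 2: sin θ = p·0.635 = 0.5694 → θ = 34.71°; offset = 14.2·tan 34.71° = 9.8347 m.
Layer 3: sin θ = p·0.758 = 0.6797 → θ = 42.82°; offset = 14.2·tan 42.82° = 13.1569 m.
Σ offsets = 27.5254 m.

27.53 m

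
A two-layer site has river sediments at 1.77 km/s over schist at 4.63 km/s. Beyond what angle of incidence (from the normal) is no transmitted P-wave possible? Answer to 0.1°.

22.5°

Critical incidence: sin θ_c = V₁/V₂ = 1.77/4.63 = 0.3823.
θ_c = arcsin 0.3823 = 22.48°.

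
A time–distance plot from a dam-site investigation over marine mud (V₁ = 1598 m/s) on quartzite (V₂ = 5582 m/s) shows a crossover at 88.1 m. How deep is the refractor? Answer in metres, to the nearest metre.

h = (x_cross/2)·√((V₂−V₁)/(V₂+V₁)).
(V₂−V₁)/(V₂+V₁) = (5582−1598)/(5582+1598) = 0.5549; √ = 0.7449.
h = (88.1/2)·0.7449 = 32.81 m.

33 m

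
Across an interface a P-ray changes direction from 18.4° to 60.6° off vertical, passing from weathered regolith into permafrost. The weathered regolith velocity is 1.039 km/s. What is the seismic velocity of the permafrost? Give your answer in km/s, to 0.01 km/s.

Snell's law: sin 18.4°/V₁ = sin 60.6°/V₂.
V₂ = V₁·sin 60.6°/sin 18.4° = 1.039 × 2.7601 = 2.87 km/s.

2.87 km/s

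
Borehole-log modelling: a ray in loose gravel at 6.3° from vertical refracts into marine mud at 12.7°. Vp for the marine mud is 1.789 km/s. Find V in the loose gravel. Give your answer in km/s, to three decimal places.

0.893 km/s

Snell's law: sin 6.3°/V₁ = sin 12.7°/V₂.
V₁ = V₂·sin 6.3°/sin 12.7° = 1.789 × 0.4991 = 0.893 km/s.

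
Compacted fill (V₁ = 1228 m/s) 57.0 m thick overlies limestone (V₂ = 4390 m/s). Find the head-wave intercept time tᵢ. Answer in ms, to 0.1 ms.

θ_c = arcsin(V₁/V₂) = arcsin(1228/4390) = 16.24°; cos θ_c = 0.9601.
tᵢ = 2h·cos θ_c / V₁ = 2·57.0·0.9601 / 1228 = 0.08913 s.

89.1 ms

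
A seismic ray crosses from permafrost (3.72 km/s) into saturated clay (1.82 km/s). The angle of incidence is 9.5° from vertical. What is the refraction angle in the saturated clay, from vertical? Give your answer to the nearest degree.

5°

Snell's law: sin θ₂ = (V₂/V₁)·sin θ₁ = (1.82/3.72)·sin 9.5° = 0.0807.
θ₂ = sin⁻¹(0.0807) = 4.63° (from vertical).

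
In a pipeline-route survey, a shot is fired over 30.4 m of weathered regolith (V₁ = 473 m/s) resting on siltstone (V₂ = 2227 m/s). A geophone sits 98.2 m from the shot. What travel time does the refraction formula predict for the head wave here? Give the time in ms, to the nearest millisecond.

t = x/V₂ + 2h·√(V₂²−V₁²)/(V₁V₂).
√(V₂²−V₁²) = √(2227²−473²) = 2176.2 m/s; delay term = 2·30.4·2176.2/(473·2227) = 0.12561 s.
t = 98.2/2227 + 0.12561 = 0.16970 s.

170 ms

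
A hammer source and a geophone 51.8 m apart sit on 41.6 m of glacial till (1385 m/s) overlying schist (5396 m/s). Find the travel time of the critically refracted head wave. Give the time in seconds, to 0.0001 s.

θ_c = arcsin(V₁/V₂) = arcsin(1385/5396) = 14.87°, cos θ_c = 0.9665.
Intercept time tᵢ = 2h cos θ_c / V₁ = 2·41.6·0.9665/1385 = 0.05806 s.
t = x/V₂ + tᵢ = 51.8/5396 + 0.05806 = 0.06766 s.

0.0677 s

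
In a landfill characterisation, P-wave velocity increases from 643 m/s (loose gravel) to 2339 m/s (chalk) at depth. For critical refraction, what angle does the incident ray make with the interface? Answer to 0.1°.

74.0°

At critical incidence the refracted ray runs along the interface (θ₂ = 90°), so sin θ_c = V₁/V₂.
θ_c = arcsin(643/2339) = arcsin 0.2749 = 15.96°.
Measured from the interface: 90° − 15.96° = 74.04°.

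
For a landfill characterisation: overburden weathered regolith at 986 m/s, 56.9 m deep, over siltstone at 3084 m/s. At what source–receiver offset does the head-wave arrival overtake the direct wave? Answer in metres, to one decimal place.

x_cross = 2h·√((V₂+V₁)/(V₂−V₁)).
(V₂+V₁)/(V₂−V₁) = (3084+986)/(3084−986) = 1.9399; √ = 1.3928.
x_cross = 2·56.9·1.3928 = 158.50 m.

158.5 m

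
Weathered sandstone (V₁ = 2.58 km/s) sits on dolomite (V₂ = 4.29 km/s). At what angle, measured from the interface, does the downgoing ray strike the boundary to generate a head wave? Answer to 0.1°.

At critical incidence the refracted ray runs along the interface (θ₂ = 90°), so sin θ_c = V₁/V₂.
θ_c = arcsin(2.58/4.29) = arcsin 0.6014 = 36.97°.
Measured from the interface: 90° − 36.97° = 53.03°.

53.0°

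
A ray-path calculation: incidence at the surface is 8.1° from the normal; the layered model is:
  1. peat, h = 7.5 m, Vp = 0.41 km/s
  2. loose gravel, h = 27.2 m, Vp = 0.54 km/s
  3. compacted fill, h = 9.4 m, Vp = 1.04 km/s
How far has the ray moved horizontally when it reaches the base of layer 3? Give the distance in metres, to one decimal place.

p = sin θ₁/V₁ = sin 8.1°/0.41 = 3.4366e-01 s/km is conserved through the stack.
Layer 1: θ = 8.10°; offset = 7.5·tan 8.10° = 1.067 m.
Layer 2: sin θ = p·0.54 = 0.1856 → θ = 10.69°; offset = 27.2·tan 10.69° = 5.137 m.
Layer 3: sin θ = p·1.04 = 0.3574 → θ = 20.94°; offset = 9.4·tan 20.94° = 3.597 m.
Total horizontal offset = 9.802 m.

9.8 m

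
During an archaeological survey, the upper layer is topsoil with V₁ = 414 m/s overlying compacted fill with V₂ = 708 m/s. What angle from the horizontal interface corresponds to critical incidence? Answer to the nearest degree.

54°

Critical incidence: sin θ_c = V₁/V₂ = 414/708 = 0.5847.
θ_c = arcsin 0.5847 = 35.79°.
Measured from the interface: 90° − 35.79° = 54.21°.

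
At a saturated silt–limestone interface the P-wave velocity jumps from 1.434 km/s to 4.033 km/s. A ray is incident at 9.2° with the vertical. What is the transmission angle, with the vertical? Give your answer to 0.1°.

sin θ₁/V₁ = sin θ₂/V₂ ⇒ sin θ₂ = 4.033·sin 9.2°/1.434 = 4.033·0.1599/1.434 = 0.4497.
θ₂ = sin⁻¹(0.4497) = 26.72° (from vertical).

26.7°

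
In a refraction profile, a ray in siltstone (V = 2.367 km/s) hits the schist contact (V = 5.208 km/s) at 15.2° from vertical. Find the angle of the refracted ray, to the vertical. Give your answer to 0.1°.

35.2°

sin θ₁/V₁ = sin θ₂/V₂ ⇒ sin θ₂ = 5.208·sin 15.2°/2.367 = 5.208·0.2622/2.367 = 0.5769.
θ₂ = sin⁻¹(0.5769) = 35.23° (from vertical).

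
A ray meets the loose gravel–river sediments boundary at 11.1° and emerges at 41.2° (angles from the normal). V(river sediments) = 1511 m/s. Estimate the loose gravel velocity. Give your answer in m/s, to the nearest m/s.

442 m/s

sin 11.1° = 0.1925; sin 41.2° = 0.6587.
V₁ = V₂·(sin θ₁/sin θ₂) = 1511·(0.1925/0.6587) = 441.64 m/s.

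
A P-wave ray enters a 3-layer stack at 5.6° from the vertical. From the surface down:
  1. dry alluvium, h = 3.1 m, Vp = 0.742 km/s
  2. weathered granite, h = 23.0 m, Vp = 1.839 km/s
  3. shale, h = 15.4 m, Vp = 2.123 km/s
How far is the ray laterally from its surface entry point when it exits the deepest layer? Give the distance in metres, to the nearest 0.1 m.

10.5 m

Apply Snell's law at each interface; in layer i the horizontal offset is hᵢ·tan θᵢ.
Layer 1: θ = 5.60°; offset = 3.1·tan 5.60° = 0.304 m.
Layer 2: sin θ = 1.839·sin 5.6°/0.742 = 0.2419, θ = 14.00°; offset = 23.0·tan 14.00° = 5.733 m.
Layer 3: sin θ = 2.123·sin 5.6°/0.742 = 0.2792, θ = 16.21°; offset = 15.4·tan 16.21° = 4.478 m.
Σ offsets = 10.515 m.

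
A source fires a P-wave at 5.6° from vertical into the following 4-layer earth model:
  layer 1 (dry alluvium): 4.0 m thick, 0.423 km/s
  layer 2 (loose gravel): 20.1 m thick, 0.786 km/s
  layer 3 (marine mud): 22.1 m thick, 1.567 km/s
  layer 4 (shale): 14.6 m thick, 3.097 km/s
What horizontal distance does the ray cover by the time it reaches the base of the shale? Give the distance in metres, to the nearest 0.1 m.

Ray parameter p = sin 5.6° / 0.423 km/s = 2.3069e-01 s/km.
Layer 1: θ = 5.60°; offset = 4.0·tan 5.60° = 0.392 m.
Layer 2: sin θ = p·0.786 = 0.1813 → θ = 10.45°; offset = 20.1·tan 10.45° = 3.706 m.
Layer 3: sin θ = p·1.567 = 0.3615 → θ = 21.19°; offset = 22.1·tan 21.19° = 8.568 m.
Layer 4: sin θ = p·3.097 = 0.7145 → θ = 45.60°; offset = 14.6·tan 45.60° = 14.908 m.
Σ offsets = 27.575 m.

27.6 m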